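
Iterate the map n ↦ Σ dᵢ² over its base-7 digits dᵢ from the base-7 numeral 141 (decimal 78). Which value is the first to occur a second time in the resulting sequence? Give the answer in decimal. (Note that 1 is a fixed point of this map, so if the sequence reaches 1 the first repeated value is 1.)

2

78 = (1,4,1)_7 → 1² + 4² + 1² = 18
18 = (2,4)_7 → 2² + 4² = 20
20 = (2,6)_7 → 2² + 6² = 40
40 = (5,5)_7 → 5² + 5² = 50
50 = (1,0,1)_7 → 1² + 0² + 1² = 2
2 = (2)_7 → 2² = 4
4 = (4)_7 → 4² = 16
16 = (2,2)_7 → 2² + 2² = 8
8 = (1,1)_7 → 1² + 1² = 2  — 2 already appeared earlier.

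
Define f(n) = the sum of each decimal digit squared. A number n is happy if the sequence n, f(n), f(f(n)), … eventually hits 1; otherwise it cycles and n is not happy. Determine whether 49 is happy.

49 → 4² + 9² = 16 + 81 = 97
97 → 9² + 7² = 81 + 49 = 130
130 → 1² + 3² + 0² = 1 + 9 + 0 = 10
10 → 1² + 0² = 1 + 0 = 1  — reached 1.

happy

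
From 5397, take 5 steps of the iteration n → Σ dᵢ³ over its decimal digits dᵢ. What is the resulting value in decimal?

5397 → 5³ + 3³ + 9³ + 7³ = 1224
1224 → 1³ + 2³ + 2³ + 4³ = 81
81 → 8³ + 1³ = 513
513 → 5³ + 1³ + 3³ = 153
153 → 1³ + 5³ + 3³ = 153

153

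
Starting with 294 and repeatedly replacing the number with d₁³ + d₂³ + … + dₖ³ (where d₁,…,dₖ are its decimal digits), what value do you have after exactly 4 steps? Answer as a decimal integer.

153

294 → 2³ + 9³ + 4³ = 801
801 → 8³ + 0³ + 1³ = 513
513 → 5³ + 1³ + 3³ = 153
153 → 1³ + 5³ + 3³ = 153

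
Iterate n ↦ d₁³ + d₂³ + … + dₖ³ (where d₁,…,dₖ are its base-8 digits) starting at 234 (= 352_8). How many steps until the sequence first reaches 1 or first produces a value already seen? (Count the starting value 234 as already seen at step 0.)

5

234 = (3,5,2)_8 → 3³ + 5³ + 2³ = 27 + 125 + 8 = 160
160 = (2,4,0)_8 → 2³ + 4³ + 0³ = 8 + 64 + 0 = 72
72 = (1,1,0)_8 → 1³ + 1³ + 0³ = 1 + 1 + 0 = 2
2 = (2)_8 → 2³ = 8
8 = (1,0)_8 → 1³ + 0³ = 1 + 0 = 1  — reached 1.
That took 5 steps.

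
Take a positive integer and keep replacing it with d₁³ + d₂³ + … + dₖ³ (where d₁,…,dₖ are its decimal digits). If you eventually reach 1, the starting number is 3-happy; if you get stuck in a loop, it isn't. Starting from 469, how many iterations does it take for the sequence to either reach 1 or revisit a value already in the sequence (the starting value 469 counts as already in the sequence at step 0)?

4

469 → 4³ + 6³ + 9³ = 64 + 216 + 729 = 1009
1009 → 1³ + 0³ + 0³ + 9³ = 1 + 0 + 0 + 729 = 730
730 → 7³ + 3³ + 0³ = 343 + 27 + 0 = 370
370 → 3³ + 7³ + 0³ = 27 + 343 + 0 = 370  — 370 repeats.
That took 4 steps.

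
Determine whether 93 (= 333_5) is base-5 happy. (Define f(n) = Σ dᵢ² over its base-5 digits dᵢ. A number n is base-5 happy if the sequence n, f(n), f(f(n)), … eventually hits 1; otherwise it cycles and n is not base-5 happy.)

base-5 happy

93 = (3,3,3)_5 → 3² + 3² + 3² = 27
27 = (1,0,2)_5 → 1² + 0² + 2² = 5
5 = (1,0)_5 → 1² + 0² = 1  — reached 1.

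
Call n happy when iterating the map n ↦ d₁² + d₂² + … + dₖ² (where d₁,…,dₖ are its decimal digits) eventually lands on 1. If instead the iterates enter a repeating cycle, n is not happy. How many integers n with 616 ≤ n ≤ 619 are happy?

616: 616 → 73 → 58 → 89 → 145 → 42 → 20 → 4 → 16 → 37 → 58  — not happy
617: 617 → 86 → 100 → 1  — happy
618: 618 → 101 → 2 → 4 → 16 → 37 → 58 → 89 → 145 → 42 → 20 → 4  — not happy
619: 619 → 118 → 66 → 72 → 53 → 34 → 25 → 29 → 85 → 89 → 145 → 42 → 20 → 4 → 16 → 37 → 58 → 89  — not happy
happy: 617

1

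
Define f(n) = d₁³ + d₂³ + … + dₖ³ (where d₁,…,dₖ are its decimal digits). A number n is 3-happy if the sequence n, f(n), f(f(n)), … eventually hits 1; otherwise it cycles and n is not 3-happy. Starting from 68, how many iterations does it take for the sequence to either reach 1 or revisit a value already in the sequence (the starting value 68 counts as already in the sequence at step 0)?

68 → 728
728 → 863
863 → 755
755 → 593
593 → 881
881 → 1025
1025 → 134
134 → 92
92 → 737
737 → 713
713 → 371
371 → 371  — 371 repeats.
That took 12 steps.

12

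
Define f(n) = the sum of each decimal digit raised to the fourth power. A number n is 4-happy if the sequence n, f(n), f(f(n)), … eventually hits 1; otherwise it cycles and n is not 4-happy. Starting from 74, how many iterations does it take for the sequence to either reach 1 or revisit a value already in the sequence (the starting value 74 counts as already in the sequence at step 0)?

9

74 → 7⁴ + 4⁴ = 2401 + 256 = 2657
2657 → 2⁴ + 6⁴ + 5⁴ + 7⁴ = 16 + 1296 + 625 + 2401 = 4338
4338 → 4⁴ + 3⁴ + 3⁴ + 8⁴ = 256 + 81 + 81 + 4096 = 4514
4514 → 4⁴ + 5⁴ + 1⁴ + 4⁴ = 256 + 625 + 1 + 256 = 1138
1138 → 1⁴ + 1⁴ + 3⁴ + 8⁴ = 1 + 1 + 81 + 4096 = 4179
4179 → 4⁴ + 1⁴ + 7⁴ + 9⁴ = 256 + 1 + 2401 + 6561 = 9219
9219 → 9⁴ + 2⁴ + 1⁴ + 9⁴ = 6561 + 16 + 1 + 6561 = 13139
13139 → 1⁴ + 3⁴ + 1⁴ + 3⁴ + 9⁴ = 1 + 81 + 1 + 81 + 6561 = 6725
6725 → 6⁴ + 7⁴ + 2⁴ + 5⁴ = 1296 + 2401 + 16 + 625 = 4338  — 4338 repeats.
That took 9 steps.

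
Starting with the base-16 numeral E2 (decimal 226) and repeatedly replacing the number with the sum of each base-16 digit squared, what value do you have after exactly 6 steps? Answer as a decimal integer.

85

226 = (14,2)_16 → 14² + 2² = 196 + 4 = 200
200 = (12,8)_16 → 12² + 8² = 144 + 64 = 208
208 = (13,0)_16 → 13² + 0² = 169 + 0 = 169
169 = (10,9)_16 → 10² + 9² = 100 + 81 = 181
181 = (11,5)_16 → 11² + 5² = 121 + 25 = 146
146 = (9,2)_16 → 9² + 2² = 81 + 4 = 85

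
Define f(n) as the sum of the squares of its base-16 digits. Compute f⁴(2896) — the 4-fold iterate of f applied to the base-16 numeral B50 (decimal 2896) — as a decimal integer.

13

2896 = (11,5,0)_16 → 146
146 = (9,2)_16 → 85
85 = (5,5)_16 → 50
50 = (3,2)_16 → 13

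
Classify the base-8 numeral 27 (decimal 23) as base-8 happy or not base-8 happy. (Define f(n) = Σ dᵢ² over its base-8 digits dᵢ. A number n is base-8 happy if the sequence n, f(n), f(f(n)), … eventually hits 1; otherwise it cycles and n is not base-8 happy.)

not base-8 happy

23 = (2,7)_8 → 2² + 7² = 53
53 = (6,5)_8 → 6² + 5² = 61
61 = (7,5)_8 → 7² + 5² = 74
74 = (1,1,2)_8 → 1² + 1² + 2² = 6
6 = (6)_8 → 6² = 36
36 = (4,4)_8 → 4² + 4² = 32
32 = (4,0)_8 → 4² + 0² = 16
16 = (2,0)_8 → 2² + 0² = 4
4 = (4)_8 → 4² = 16  — 16 already seen; the sequence cycles without reaching 1.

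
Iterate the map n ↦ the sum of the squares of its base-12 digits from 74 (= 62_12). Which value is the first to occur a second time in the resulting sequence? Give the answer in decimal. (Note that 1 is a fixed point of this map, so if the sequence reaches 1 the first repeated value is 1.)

25

74 = (6,2)_12 → 6² + 2² = 40
40 = (3,4)_12 → 3² + 4² = 25
25 = (2,1)_12 → 2² + 1² = 5
5 = (5)_12 → 5² = 25  — 25 already appeared earlier.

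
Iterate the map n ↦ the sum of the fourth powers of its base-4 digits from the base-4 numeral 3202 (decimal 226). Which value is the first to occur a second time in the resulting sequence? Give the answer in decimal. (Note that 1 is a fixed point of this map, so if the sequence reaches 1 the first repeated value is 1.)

226 = (3,2,0,2)_4 → 113
113 = (1,3,0,1)_4 → 83
83 = (1,1,0,3)_4 → 83  — 83 already appeared earlier.

83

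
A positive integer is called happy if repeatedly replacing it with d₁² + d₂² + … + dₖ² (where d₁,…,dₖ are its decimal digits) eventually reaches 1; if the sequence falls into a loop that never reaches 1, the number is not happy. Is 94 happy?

happy

94 → 9² + 4² = 81 + 16 = 97
97 → 9² + 7² = 81 + 49 = 130
130 → 1² + 3² + 0² = 1 + 9 + 0 = 10
10 → 1² + 0² = 1 + 0 = 1  — reached 1.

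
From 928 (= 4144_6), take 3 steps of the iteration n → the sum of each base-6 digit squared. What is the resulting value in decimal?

1

928 = (4,1,4,4)_6 → 4² + 1² + 4² + 4² = 49
49 = (1,2,1)_6 → 1² + 2² + 1² = 6
6 = (1,0)_6 → 1² + 0² = 1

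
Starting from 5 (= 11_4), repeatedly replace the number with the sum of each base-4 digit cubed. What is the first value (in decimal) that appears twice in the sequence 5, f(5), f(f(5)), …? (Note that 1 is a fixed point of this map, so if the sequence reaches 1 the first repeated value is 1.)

5 = (1,1)_4 → 2
2 = (2)_4 → 8
8 = (2,0)_4 → 8  — 8 already appeared earlier.

8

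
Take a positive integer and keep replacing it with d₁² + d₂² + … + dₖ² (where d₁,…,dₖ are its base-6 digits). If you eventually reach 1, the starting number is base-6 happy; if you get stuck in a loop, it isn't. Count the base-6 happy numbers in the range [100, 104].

1

100: 100 → 36 → 1  (reaches 1)
101: 101 → 45 → 11 → 26 → 20 → 13 → 5 → 25 → 17 → 29 → 41 → 26  (repeats 26)
102: 102 → 29 → 41 → 26 → 20 → 13 → 5 → 25 → 17 → 29  (repeats 29)
103: 103 → 30 → 25 → 17 → 29 → 41 → 26 → 20 → 13 → 5 → 25  (repeats 25)
104: 104 → 33 → 34 → 41 → 26 → 20 → 13 → 5 → 25 → 17 → 29 → 41  (repeats 41)
base-6 happy: 100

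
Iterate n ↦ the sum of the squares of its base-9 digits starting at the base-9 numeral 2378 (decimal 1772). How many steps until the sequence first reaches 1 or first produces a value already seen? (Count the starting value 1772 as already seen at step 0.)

1772 = (2,3,7,8)_9 → 2² + 3² + 7² + 8² = 126
126 = (1,5,0)_9 → 1² + 5² + 0² = 26
26 = (2,8)_9 → 2² + 8² = 68
68 = (7,5)_9 → 7² + 5² = 74
74 = (8,2)_9 → 8² + 2² = 68  — 68 repeats.
That took 5 steps.

5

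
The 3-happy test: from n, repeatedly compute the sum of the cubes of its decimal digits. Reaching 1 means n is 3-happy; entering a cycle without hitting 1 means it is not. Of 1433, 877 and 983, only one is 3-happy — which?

1433: 1433 → 119 → 731 → 371 → 371  — repeats 371 (not 3-happy)
877: 877 → 1198 → 1243 → 100 → 1  — reaches 1 (3-happy)
983: 983 → 1268 → 737 → 713 → 371 → 371  — repeats 371 (not 3-happy)

877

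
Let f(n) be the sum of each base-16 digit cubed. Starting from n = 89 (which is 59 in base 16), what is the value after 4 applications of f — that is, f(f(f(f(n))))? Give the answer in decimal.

89 = (5,9)_16 → 5³ + 9³ = 125 + 729 = 854
854 = (3,5,6)_16 → 3³ + 5³ + 6³ = 27 + 125 + 216 = 368
368 = (1,7,0)_16 → 1³ + 7³ + 0³ = 1 + 343 + 0 = 344
344 = (1,5,8)_16 → 1³ + 5³ + 8³ = 1 + 125 + 512 = 638

638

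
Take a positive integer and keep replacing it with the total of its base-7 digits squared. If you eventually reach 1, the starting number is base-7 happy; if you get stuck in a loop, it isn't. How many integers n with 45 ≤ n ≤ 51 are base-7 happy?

1

45: 45 → 45  (repeats 45)
46: 46 → 52 → 10 → 10  (repeats 10)
47: 47 → 61 → 27 → 45 → 45  (repeats 45)
48: 48 → 72 → 14 → 4 → 16 → 8 → 2 → 4  (repeats 4)
49: 49 → 1  (reaches 1)
50: 50 → 2 → 4 → 16 → 8 → 2  (repeats 2)
51: 51 → 5 → 25 → 25  (repeats 25)
base-7 happy: 49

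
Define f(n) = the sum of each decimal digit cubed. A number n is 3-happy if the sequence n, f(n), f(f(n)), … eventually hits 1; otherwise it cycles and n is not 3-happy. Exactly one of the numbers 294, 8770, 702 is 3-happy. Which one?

294: 294 → 801 → 513 → 153 → 153  — repeats 153 (not 3-happy)
8770: 8770 → 1198 → 1243 → 100 → 1  — reaches 1 (3-happy)
702: 702 → 351 → 153 → 153  — repeats 153 (not 3-happy)

8770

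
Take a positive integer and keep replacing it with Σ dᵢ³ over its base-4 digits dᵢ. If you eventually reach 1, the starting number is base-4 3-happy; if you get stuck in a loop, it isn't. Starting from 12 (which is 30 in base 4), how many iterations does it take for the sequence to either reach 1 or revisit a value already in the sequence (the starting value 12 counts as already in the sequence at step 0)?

12 = (3,0)_4 → 27
27 = (1,2,3)_4 → 36
36 = (2,1,0)_4 → 9
9 = (2,1)_4 → 9  — 9 repeats.
That took 4 steps.

4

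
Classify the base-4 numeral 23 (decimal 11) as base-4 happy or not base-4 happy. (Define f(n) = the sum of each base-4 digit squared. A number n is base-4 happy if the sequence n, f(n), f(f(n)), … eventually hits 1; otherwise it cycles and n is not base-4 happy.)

11 = (2,3)_4 → 2² + 3² = 4 + 9 = 13
13 = (3,1)_4 → 3² + 1² = 9 + 1 = 10
10 = (2,2)_4 → 2² + 2² = 4 + 4 = 8
8 = (2,0)_4 → 2² + 0² = 4 + 0 = 4
4 = (1,0)_4 → 1² + 0² = 1 + 0 = 1  — reached 1.

base-4 happy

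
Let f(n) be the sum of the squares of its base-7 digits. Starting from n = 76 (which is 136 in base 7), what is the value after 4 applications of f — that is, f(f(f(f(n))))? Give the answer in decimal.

10

76 = (1,3,6)_7 → 1² + 3² + 6² = 46
46 = (6,4)_7 → 6² + 4² = 52
52 = (1,0,3)_7 → 1² + 0² + 3² = 10
10 = (1,3)_7 → 1² + 3² = 10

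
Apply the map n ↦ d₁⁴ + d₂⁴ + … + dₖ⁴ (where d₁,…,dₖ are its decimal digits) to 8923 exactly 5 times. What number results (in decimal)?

13154

8923 → 8⁴ + 9⁴ + 2⁴ + 3⁴ = 4096 + 6561 + 16 + 81 = 10754
10754 → 1⁴ + 0⁴ + 7⁴ + 5⁴ + 4⁴ = 1 + 0 + 2401 + 625 + 256 = 3283
3283 → 3⁴ + 2⁴ + 8⁴ + 3⁴ = 81 + 16 + 4096 + 81 = 4274
4274 → 4⁴ + 2⁴ + 7⁴ + 4⁴ = 256 + 16 + 2401 + 256 = 2929
2929 → 2⁴ + 9⁴ + 2⁴ + 9⁴ = 16 + 6561 + 16 + 6561 = 13154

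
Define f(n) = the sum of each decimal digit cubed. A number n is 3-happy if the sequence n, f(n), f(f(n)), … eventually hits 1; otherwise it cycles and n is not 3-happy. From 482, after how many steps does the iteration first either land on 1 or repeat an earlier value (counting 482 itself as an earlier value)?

11

482 → 4³ + 8³ + 2³ = 584
584 → 5³ + 8³ + 4³ = 701
701 → 7³ + 0³ + 1³ = 344
344 → 3³ + 4³ + 4³ = 155
155 → 1³ + 5³ + 5³ = 251
251 → 2³ + 5³ + 1³ = 134
134 → 1³ + 3³ + 4³ = 92
92 → 9³ + 2³ = 737
737 → 7³ + 3³ + 7³ = 713
713 → 7³ + 1³ + 3³ = 371
371 → 3³ + 7³ + 1³ = 371  — 371 repeats.
That took 11 steps.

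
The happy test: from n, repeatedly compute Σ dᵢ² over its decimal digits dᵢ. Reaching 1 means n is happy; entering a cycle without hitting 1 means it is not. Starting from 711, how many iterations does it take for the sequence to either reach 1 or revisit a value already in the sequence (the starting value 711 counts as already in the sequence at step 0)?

711 → 7² + 1² + 1² = 49 + 1 + 1 = 51
51 → 5² + 1² = 25 + 1 = 26
26 → 2² + 6² = 4 + 36 = 40
40 → 4² + 0² = 16 + 0 = 16
16 → 1² + 6² = 1 + 36 = 37
37 → 3² + 7² = 9 + 49 = 58
58 → 5² + 8² = 25 + 64 = 89
89 → 8² + 9² = 64 + 81 = 145
145 → 1² + 4² + 5² = 1 + 16 + 25 = 42
42 → 4² + 2² = 16 + 4 = 20
20 → 2² + 0² = 4 + 0 = 4
4 → 4² = 16  — 16 repeats.
That took 12 steps.

12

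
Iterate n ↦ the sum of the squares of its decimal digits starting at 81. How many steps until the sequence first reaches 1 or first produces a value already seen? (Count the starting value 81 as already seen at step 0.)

81 → 8² + 1² = 65
65 → 6² + 5² = 61
61 → 6² + 1² = 37
37 → 3² + 7² = 58
58 → 5² + 8² = 89
89 → 8² + 9² = 145
145 → 1² + 4² + 5² = 42
42 → 4² + 2² = 20
20 → 2² + 0² = 4
4 → 4² = 16
16 → 1² + 6² = 37  — 37 repeats.
That took 11 steps.

11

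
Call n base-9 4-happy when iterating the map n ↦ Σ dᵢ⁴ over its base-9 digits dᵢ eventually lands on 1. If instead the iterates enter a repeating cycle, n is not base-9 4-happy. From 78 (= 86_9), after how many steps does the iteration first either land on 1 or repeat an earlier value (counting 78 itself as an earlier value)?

13

78 = (8,6)_9 → 8⁴ + 6⁴ = 5392
5392 = (7,3,5,1)_9 → 7⁴ + 3⁴ + 5⁴ + 1⁴ = 3108
3108 = (4,2,3,3)_9 → 4⁴ + 2⁴ + 3⁴ + 3⁴ = 434
434 = (5,3,2)_9 → 5⁴ + 3⁴ + 2⁴ = 722
722 = (8,8,2)_9 → 8⁴ + 8⁴ + 2⁴ = 8208
8208 = (1,2,2,3,0)_9 → 1⁴ + 2⁴ + 2⁴ + 3⁴ + 0⁴ = 114
114 = (1,3,6)_9 → 1⁴ + 3⁴ + 6⁴ = 1378
1378 = (1,8,0,1)_9 → 1⁴ + 8⁴ + 0⁴ + 1⁴ = 4098
4098 = (5,5,5,3)_9 → 5⁴ + 5⁴ + 5⁴ + 3⁴ = 1956
1956 = (2,6,1,3)_9 → 2⁴ + 6⁴ + 1⁴ + 3⁴ = 1394
1394 = (1,8,1,8)_9 → 1⁴ + 8⁴ + 1⁴ + 8⁴ = 8194
8194 = (1,2,2,1,4)_9 → 1⁴ + 2⁴ + 2⁴ + 1⁴ + 4⁴ = 290
290 = (3,5,2)_9 → 3⁴ + 5⁴ + 2⁴ = 722  — 722 repeats.
That took 13 steps.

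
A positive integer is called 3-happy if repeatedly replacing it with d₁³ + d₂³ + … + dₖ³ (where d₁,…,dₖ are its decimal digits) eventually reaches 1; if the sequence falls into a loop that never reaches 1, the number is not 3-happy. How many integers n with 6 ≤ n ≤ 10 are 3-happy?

6: 6 → 216 → 225 → 141 → 66 → 432 → 99 → 1458 → 702 → 351 → 153 → 153  — not 3-happy
7: 7 → 343 → 118 → 514 → 190 → 730 → 370 → 370  — not 3-happy
8: 8 → 512 → 134 → 92 → 737 → 713 → 371 → 371  — not 3-happy
9: 9 → 729 → 1080 → 513 → 153 → 153  — not 3-happy
10: 10 → 1  — 3-happy
3-happy: 10

1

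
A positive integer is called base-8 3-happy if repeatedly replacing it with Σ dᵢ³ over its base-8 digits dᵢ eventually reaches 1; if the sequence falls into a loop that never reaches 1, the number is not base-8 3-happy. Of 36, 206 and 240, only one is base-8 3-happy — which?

36

36: 36 → 128 → 8 → 1  — reaches 1 (base-8 3-happy)
206: 206 → 244 → 307 → 307  — repeats 307 (not base-8 3-happy)
240: 240 → 243 → 270 → 281 → 92 → 92  — repeats 92 (not base-8 3-happy)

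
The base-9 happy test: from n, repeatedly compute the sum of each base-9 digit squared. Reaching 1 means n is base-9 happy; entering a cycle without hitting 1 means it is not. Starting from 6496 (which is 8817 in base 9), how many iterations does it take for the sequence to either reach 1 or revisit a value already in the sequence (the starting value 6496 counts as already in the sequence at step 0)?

6496 = (8,8,1,7)_9 → 8² + 8² + 1² + 7² = 64 + 64 + 1 + 49 = 178
178 = (2,1,7)_9 → 2² + 1² + 7² = 4 + 1 + 49 = 54
54 = (6,0)_9 → 6² + 0² = 36 + 0 = 36
36 = (4,0)_9 → 4² + 0² = 16 + 0 = 16
16 = (1,7)_9 → 1² + 7² = 1 + 49 = 50
50 = (5,5)_9 → 5² + 5² = 25 + 25 = 50  — 50 repeats.
That took 6 steps.

6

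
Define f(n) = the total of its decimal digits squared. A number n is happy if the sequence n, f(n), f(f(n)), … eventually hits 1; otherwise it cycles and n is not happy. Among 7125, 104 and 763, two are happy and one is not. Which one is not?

7125: 7125 → 79 → 130 → 10 → 1  — reaches 1 (happy)
104: 104 → 17 → 50 → 25 → 29 → 85 → 89 → 145 → 42 → 20 → 4 → 16 → 37 → 58 → 89  — repeats 89 (not happy)
763: 763 → 94 → 97 → 130 → 10 → 1  — reaches 1 (happy)

104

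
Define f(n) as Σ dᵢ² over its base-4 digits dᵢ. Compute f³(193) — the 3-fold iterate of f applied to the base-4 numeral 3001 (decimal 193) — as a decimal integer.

4

193 = (3,0,0,1)_4 → 10
10 = (2,2)_4 → 8
8 = (2,0)_4 → 4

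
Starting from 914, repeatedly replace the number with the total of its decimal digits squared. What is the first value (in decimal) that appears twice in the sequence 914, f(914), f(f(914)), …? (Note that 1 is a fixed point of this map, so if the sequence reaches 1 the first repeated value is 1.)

145

914 → 9² + 1² + 4² = 98
98 → 9² + 8² = 145
145 → 1² + 4² + 5² = 42
42 → 4² + 2² = 20
20 → 2² + 0² = 4
4 → 4² = 16
16 → 1² + 6² = 37
37 → 3² + 7² = 58
58 → 5² + 8² = 89
89 → 8² + 9² = 145  — 145 already appeared earlier.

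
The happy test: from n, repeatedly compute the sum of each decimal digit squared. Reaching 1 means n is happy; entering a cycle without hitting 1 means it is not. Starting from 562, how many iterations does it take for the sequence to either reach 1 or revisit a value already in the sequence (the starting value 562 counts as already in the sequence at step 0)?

562 → 65
65 → 61
61 → 37
37 → 58
58 → 89
89 → 145
145 → 42
42 → 20
20 → 4
4 → 16
16 → 37  — 37 repeats.
That took 11 steps.

11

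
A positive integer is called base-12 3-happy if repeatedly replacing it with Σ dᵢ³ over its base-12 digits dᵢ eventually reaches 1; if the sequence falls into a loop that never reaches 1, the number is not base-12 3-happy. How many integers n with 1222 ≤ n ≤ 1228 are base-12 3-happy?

4

1222: 1222 → 1637 → 1520 → 1728 → 1  (reaches 1)
1223: 1223 → 1968 → 514 → 1243 → 1198 → 1539 → 1539  (repeats 1539)
1224: 1224 → 728 → 637 → 190 → 1028 → 856 → 1520 → 1728 → 1  (reaches 1)
1225: 1225 → 729 → 854 → 1464 → 1008 → 343 → 415 → 1351 → 1136 → 1855 → 1344 → 793 → 342 → 288 → 8 → 512 → 755 → 1464  (repeats 1464)
1226: 1226 → 736 → 190 → 1028 → 856 → 1520 → 1728 → 1  (reaches 1)
1227: 1227 → 755 → 1464 → 1008 → 343 → 415 → 1351 → 1136 → 1855 → 1344 → 793 → 342 → 288 → 8 → 512 → 755  (repeats 755)
1228: 1228 → 792 → 341 → 197 → 190 → 1028 → 856 → 1520 → 1728 → 1  (reaches 1)
base-12 3-happy: 1222, 1224, 1226, 1228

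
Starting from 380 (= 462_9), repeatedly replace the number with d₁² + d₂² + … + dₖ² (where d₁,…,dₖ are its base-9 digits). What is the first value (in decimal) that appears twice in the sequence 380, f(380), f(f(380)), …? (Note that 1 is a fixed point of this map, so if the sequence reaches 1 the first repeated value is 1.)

74

380 = (4,6,2)_9 → 4² + 6² + 2² = 56
56 = (6,2)_9 → 6² + 2² = 40
40 = (4,4)_9 → 4² + 4² = 32
32 = (3,5)_9 → 3² + 5² = 34
34 = (3,7)_9 → 3² + 7² = 58
58 = (6,4)_9 → 6² + 4² = 52
52 = (5,7)_9 → 5² + 7² = 74
74 = (8,2)_9 → 8² + 2² = 68
68 = (7,5)_9 → 7² + 5² = 74  — 74 already appeared earlier.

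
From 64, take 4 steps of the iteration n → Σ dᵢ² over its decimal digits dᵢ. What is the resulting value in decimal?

64 → 52
52 → 29
29 → 85
85 → 89

89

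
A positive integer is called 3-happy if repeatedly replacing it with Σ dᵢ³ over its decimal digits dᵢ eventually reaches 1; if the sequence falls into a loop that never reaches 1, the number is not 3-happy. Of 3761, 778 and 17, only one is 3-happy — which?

3761: 3761 → 587 → 980 → 1241 → 74 → 407 → 407  — repeats 407 (not 3-happy)
778: 778 → 1198 → 1243 → 100 → 1  — reaches 1 (3-happy)
17: 17 → 344 → 155 → 251 → 134 → 92 → 737 → 713 → 371 → 371  — repeats 371 (not 3-happy)

778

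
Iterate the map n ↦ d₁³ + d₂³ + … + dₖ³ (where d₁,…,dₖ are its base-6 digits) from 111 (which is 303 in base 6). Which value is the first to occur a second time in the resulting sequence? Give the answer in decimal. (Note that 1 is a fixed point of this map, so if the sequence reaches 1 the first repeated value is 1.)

28

111 = (3,0,3)_6 → 3³ + 0³ + 3³ = 54
54 = (1,3,0)_6 → 1³ + 3³ + 0³ = 28
28 = (4,4)_6 → 4³ + 4³ = 128
128 = (3,3,2)_6 → 3³ + 3³ + 2³ = 62
62 = (1,4,2)_6 → 1³ + 4³ + 2³ = 73
73 = (2,0,1)_6 → 2³ + 0³ + 1³ = 9
9 = (1,3)_6 → 1³ + 3³ = 28  — 28 already appeared earlier.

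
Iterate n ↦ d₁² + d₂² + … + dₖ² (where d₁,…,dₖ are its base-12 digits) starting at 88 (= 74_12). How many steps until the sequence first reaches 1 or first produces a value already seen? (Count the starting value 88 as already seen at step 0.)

88 = (7,4)_12 → 7² + 4² = 65
65 = (5,5)_12 → 5² + 5² = 50
50 = (4,2)_12 → 4² + 2² = 20
20 = (1,8)_12 → 1² + 8² = 65  — 65 repeats.
That took 4 steps.

4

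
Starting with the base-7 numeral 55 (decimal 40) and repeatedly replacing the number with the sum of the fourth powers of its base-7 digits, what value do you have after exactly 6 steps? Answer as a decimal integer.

40 = (5,5)_7 → 5⁴ + 5⁴ = 625 + 625 = 1250
1250 = (3,4,3,4)_7 → 3⁴ + 4⁴ + 3⁴ + 4⁴ = 81 + 256 + 81 + 256 = 674
674 = (1,6,5,2)_7 → 1⁴ + 6⁴ + 5⁴ + 2⁴ = 1 + 1296 + 625 + 16 = 1938
1938 = (5,4,3,6)_7 → 5⁴ + 4⁴ + 3⁴ + 6⁴ = 625 + 256 + 81 + 1296 = 2258
2258 = (6,4,0,4)_7 → 6⁴ + 4⁴ + 0⁴ + 4⁴ = 1296 + 256 + 0 + 256 = 1808
1808 = (5,1,6,2)_7 → 5⁴ + 1⁴ + 6⁴ + 2⁴ = 625 + 1 + 1296 + 16 = 1938

1938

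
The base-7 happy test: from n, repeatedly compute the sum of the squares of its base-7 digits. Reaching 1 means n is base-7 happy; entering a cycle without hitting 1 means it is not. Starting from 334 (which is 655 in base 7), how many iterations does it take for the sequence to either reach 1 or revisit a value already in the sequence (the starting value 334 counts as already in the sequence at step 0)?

334 = (6,5,5)_7 → 6² + 5² + 5² = 36 + 25 + 25 = 86
86 = (1,5,2)_7 → 1² + 5² + 2² = 1 + 25 + 4 = 30
30 = (4,2)_7 → 4² + 2² = 16 + 4 = 20
20 = (2,6)_7 → 2² + 6² = 4 + 36 = 40
40 = (5,5)_7 → 5² + 5² = 25 + 25 = 50
50 = (1,0,1)_7 → 1² + 0² + 1² = 1 + 0 + 1 = 2
2 = (2)_7 → 2² = 4
4 = (4)_7 → 4² = 16
16 = (2,2)_7 → 2² + 2² = 4 + 4 = 8
8 = (1,1)_7 → 1² + 1² = 1 + 1 = 2  — 2 repeats.
That took 10 steps.

10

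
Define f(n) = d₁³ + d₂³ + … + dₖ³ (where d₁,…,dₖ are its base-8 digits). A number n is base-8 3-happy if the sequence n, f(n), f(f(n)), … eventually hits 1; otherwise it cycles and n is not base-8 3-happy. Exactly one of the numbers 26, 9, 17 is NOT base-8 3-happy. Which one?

26: 26 → 35 → 91 → 55 → 559 → 469 → 476 → 434 → 440 → 559  — repeats 559 (not base-8 3-happy)
9: 9 → 2 → 8 → 1  — reaches 1 (base-8 3-happy)
17: 17 → 9 → 2 → 8 → 1  — reaches 1 (base-8 3-happy)

26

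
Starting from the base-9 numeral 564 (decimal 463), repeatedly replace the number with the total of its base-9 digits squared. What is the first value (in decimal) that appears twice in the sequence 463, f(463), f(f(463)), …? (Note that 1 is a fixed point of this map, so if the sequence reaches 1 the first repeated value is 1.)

463 = (5,6,4)_9 → 5² + 6² + 4² = 77
77 = (8,5)_9 → 8² + 5² = 89
89 = (1,0,8)_9 → 1² + 0² + 8² = 65
65 = (7,2)_9 → 7² + 2² = 53
53 = (5,8)_9 → 5² + 8² = 89  — 89 already appeared earlier.

89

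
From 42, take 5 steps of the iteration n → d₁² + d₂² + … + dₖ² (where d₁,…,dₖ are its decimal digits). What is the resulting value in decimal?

58

42 → 4² + 2² = 16 + 4 = 20
20 → 2² + 0² = 4 + 0 = 4
4 → 4² = 16
16 → 1² + 6² = 1 + 36 = 37
37 → 3² + 7² = 9 + 49 = 58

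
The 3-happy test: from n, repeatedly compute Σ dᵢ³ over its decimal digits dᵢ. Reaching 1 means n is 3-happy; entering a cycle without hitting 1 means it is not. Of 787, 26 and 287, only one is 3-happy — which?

787

787: 787 → 1198 → 1243 → 100 → 1  — reaches 1 (3-happy)
26: 26 → 224 → 80 → 512 → 134 → 92 → 737 → 713 → 371 → 371  — repeats 371 (not 3-happy)
287: 287 → 863 → 755 → 593 → 881 → 1025 → 134 → 92 → 737 → 713 → 371 → 371  — repeats 371 (not 3-happy)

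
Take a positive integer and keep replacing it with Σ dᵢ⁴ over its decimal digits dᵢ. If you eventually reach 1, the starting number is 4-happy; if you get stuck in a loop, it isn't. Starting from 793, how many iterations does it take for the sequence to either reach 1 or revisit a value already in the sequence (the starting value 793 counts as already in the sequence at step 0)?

793 → 7⁴ + 9⁴ + 3⁴ = 9043
9043 → 9⁴ + 0⁴ + 4⁴ + 3⁴ = 6898
6898 → 6⁴ + 8⁴ + 9⁴ + 8⁴ = 16049
16049 → 1⁴ + 6⁴ + 0⁴ + 4⁴ + 9⁴ = 8114
8114 → 8⁴ + 1⁴ + 1⁴ + 4⁴ = 4354
4354 → 4⁴ + 3⁴ + 5⁴ + 4⁴ = 1218
1218 → 1⁴ + 2⁴ + 1⁴ + 8⁴ = 4114
4114 → 4⁴ + 1⁴ + 1⁴ + 4⁴ = 514
514 → 5⁴ + 1⁴ + 4⁴ = 882
882 → 8⁴ + 8⁴ + 2⁴ = 8208
8208 → 8⁴ + 2⁴ + 0⁴ + 8⁴ = 8208  — 8208 repeats.
That took 11 steps.

11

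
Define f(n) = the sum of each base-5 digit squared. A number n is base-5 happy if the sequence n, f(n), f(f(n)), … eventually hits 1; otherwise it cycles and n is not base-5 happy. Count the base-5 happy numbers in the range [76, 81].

2

76: 76 → 10 → 4 → 16 → 10  (repeats 10)
77: 77 → 13 → 13  (repeats 13)
78: 78 → 18 → 18  (repeats 18)
79: 79 → 25 → 1  (reaches 1)
80: 80 → 10 → 4 → 16 → 10  (repeats 10)
81: 81 → 11 → 5 → 1  (reaches 1)
base-5 happy: 79, 81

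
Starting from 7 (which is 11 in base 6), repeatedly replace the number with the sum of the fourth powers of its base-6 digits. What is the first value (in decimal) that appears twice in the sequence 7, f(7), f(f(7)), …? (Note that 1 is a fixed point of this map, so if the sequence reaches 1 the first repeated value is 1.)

7 = (1,1)_6 → 1⁴ + 1⁴ = 1 + 1 = 2
2 = (2)_6 → 2⁴ = 16
16 = (2,4)_6 → 2⁴ + 4⁴ = 16 + 256 = 272
272 = (1,1,3,2)_6 → 1⁴ + 1⁴ + 3⁴ + 2⁴ = 1 + 1 + 81 + 16 = 99
99 = (2,4,3)_6 → 2⁴ + 4⁴ + 3⁴ = 16 + 256 + 81 = 353
353 = (1,3,4,5)_6 → 1⁴ + 3⁴ + 4⁴ + 5⁴ = 1 + 81 + 256 + 625 = 963
963 = (4,2,4,3)_6 → 4⁴ + 2⁴ + 4⁴ + 3⁴ = 256 + 16 + 256 + 81 = 609
609 = (2,4,5,3)_6 → 2⁴ + 4⁴ + 5⁴ + 3⁴ = 16 + 256 + 625 + 81 = 978
978 = (4,3,1,0)_6 → 4⁴ + 3⁴ + 1⁴ + 0⁴ = 256 + 81 + 1 + 0 = 338
338 = (1,3,2,2)_6 → 1⁴ + 3⁴ + 2⁴ + 2⁴ = 1 + 81 + 16 + 16 = 114
114 = (3,1,0)_6 → 3⁴ + 1⁴ + 0⁴ = 81 + 1 + 0 = 82
82 = (2,1,4)_6 → 2⁴ + 1⁴ + 4⁴ = 16 + 1 + 256 = 273
273 = (1,1,3,3)_6 → 1⁴ + 1⁴ + 3⁴ + 3⁴ = 1 + 1 + 81 + 81 = 164
164 = (4,3,2)_6 → 4⁴ + 3⁴ + 2⁴ = 256 + 81 + 16 = 353  — 353 already appeared earlier.

353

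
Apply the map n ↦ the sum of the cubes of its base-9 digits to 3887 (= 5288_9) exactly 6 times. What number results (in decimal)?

3887 = (5,2,8,8)_9 → 5³ + 2³ + 8³ + 8³ = 1157
1157 = (1,5,2,5)_9 → 1³ + 5³ + 2³ + 5³ = 259
259 = (3,1,7)_9 → 3³ + 1³ + 7³ = 371
371 = (4,5,2)_9 → 4³ + 5³ + 2³ = 197
197 = (2,3,8)_9 → 2³ + 3³ + 8³ = 547
547 = (6,6,7)_9 → 6³ + 6³ + 7³ = 775

775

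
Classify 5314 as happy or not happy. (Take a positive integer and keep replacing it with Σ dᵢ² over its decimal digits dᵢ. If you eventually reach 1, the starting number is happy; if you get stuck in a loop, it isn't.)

5314 → 5² + 3² + 1² + 4² = 25 + 9 + 1 + 16 = 51
51 → 5² + 1² = 25 + 1 = 26
26 → 2² + 6² = 4 + 36 = 40
40 → 4² + 0² = 16 + 0 = 16
16 → 1² + 6² = 1 + 36 = 37
37 → 3² + 7² = 9 + 49 = 58
58 → 5² + 8² = 25 + 64 = 89
89 → 8² + 9² = 64 + 81 = 145
145 → 1² + 4² + 5² = 1 + 16 + 25 = 42
42 → 4² + 2² = 16 + 4 = 20
20 → 2² + 0² = 4 + 0 = 4
4 → 4² = 16  — 16 already seen; the sequence cycles without reaching 1.

not happy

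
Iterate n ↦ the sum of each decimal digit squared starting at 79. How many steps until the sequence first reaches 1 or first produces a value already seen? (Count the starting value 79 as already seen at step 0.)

79 → 7² + 9² = 130
130 → 1² + 3² + 0² = 10
10 → 1² + 0² = 1  — reached 1.
That took 3 steps.

3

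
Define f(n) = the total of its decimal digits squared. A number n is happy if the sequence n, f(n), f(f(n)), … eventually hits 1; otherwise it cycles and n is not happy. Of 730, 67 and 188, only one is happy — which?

730: 730 → 58 → 89 → 145 → 42 → 20 → 4 → 16 → 37 → 58  — repeats 58 (not happy)
67: 67 → 85 → 89 → 145 → 42 → 20 → 4 → 16 → 37 → 58 → 89  — repeats 89 (not happy)
188: 188 → 129 → 86 → 100 → 1  — reaches 1 (happy)

188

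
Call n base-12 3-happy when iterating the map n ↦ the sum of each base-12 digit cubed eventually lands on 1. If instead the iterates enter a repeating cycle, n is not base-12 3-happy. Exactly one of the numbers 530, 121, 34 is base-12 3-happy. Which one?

530

530: 530 → 547 → 1099 → 1029 → 1073 → 593 → 190 → 1028 → 856 → 1520 → 1728 → 1  — reaches 1 (base-12 3-happy)
121: 121 → 1001 → 1672 → 1738 → 1001  — repeats 1001 (not base-12 3-happy)
34: 34 → 1008 → 343 → 415 → 1351 → 1136 → 1855 → 1344 → 793 → 342 → 288 → 8 → 512 → 755 → 1464 → 1008  — repeats 1008 (not base-12 3-happy)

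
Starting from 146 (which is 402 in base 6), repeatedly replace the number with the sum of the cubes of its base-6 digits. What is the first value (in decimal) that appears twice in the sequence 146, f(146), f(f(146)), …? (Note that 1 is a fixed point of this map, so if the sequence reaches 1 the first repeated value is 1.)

9

146 = (4,0,2)_6 → 4³ + 0³ + 2³ = 64 + 0 + 8 = 72
72 = (2,0,0)_6 → 2³ + 0³ + 0³ = 8 + 0 + 0 = 8
8 = (1,2)_6 → 1³ + 2³ = 1 + 8 = 9
9 = (1,3)_6 → 1³ + 3³ = 1 + 27 = 28
28 = (4,4)_6 → 4³ + 4³ = 64 + 64 = 128
128 = (3,3,2)_6 → 3³ + 3³ + 2³ = 27 + 27 + 8 = 62
62 = (1,4,2)_6 → 1³ + 4³ + 2³ = 1 + 64 + 8 = 73
73 = (2,0,1)_6 → 2³ + 0³ + 1³ = 8 + 0 + 1 = 9  — 9 already appeared earlier.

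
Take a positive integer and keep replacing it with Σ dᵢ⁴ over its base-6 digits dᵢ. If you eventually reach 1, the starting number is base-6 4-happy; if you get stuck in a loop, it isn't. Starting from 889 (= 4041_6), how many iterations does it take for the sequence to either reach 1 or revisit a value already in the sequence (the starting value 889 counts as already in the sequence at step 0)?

889 = (4,0,4,1)_6 → 4⁴ + 0⁴ + 4⁴ + 1⁴ = 256 + 0 + 256 + 1 = 513
513 = (2,2,1,3)_6 → 2⁴ + 2⁴ + 1⁴ + 3⁴ = 16 + 16 + 1 + 81 = 114
114 = (3,1,0)_6 → 3⁴ + 1⁴ + 0⁴ = 81 + 1 + 0 = 82
82 = (2,1,4)_6 → 2⁴ + 1⁴ + 4⁴ = 16 + 1 + 256 = 273
273 = (1,1,3,3)_6 → 1⁴ + 1⁴ + 3⁴ + 3⁴ = 1 + 1 + 81 + 81 = 164
164 = (4,3,2)_6 → 4⁴ + 3⁴ + 2⁴ = 256 + 81 + 16 = 353
353 = (1,3,4,5)_6 → 1⁴ + 3⁴ + 4⁴ + 5⁴ = 1 + 81 + 256 + 625 = 963
963 = (4,2,4,3)_6 → 4⁴ + 2⁴ + 4⁴ + 3⁴ = 256 + 16 + 256 + 81 = 609
609 = (2,4,5,3)_6 → 2⁴ + 4⁴ + 5⁴ + 3⁴ = 16 + 256 + 625 + 81 = 978
978 = (4,3,1,0)_6 → 4⁴ + 3⁴ + 1⁴ + 0⁴ = 256 + 81 + 1 + 0 = 338
338 = (1,3,2,2)_6 → 1⁴ + 3⁴ + 2⁴ + 2⁴ = 1 + 81 + 16 + 16 = 114  — 114 repeats.
That took 11 steps.

11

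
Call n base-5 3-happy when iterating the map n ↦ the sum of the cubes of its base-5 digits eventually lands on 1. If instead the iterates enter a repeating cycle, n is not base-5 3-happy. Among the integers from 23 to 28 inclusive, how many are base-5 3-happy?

1

23: 23 → 91 → 55 → 9 → 65 → 35 → 9  (repeats 9)
24: 24 → 128 → 28 → 28  (repeats 28)
25: 25 → 1  (reaches 1)
26: 26 → 2 → 8 → 28 → 28  (repeats 28)
27: 27 → 9 → 65 → 35 → 9  (repeats 9)
28: 28 → 28  (repeats 28)
base-5 3-happy: 25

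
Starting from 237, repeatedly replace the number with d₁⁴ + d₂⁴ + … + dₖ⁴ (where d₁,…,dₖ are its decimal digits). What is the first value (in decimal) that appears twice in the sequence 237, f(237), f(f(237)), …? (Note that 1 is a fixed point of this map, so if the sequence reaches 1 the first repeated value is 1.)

237 → 2⁴ + 3⁴ + 7⁴ = 2498
2498 → 2⁴ + 4⁴ + 9⁴ + 8⁴ = 10929
10929 → 1⁴ + 0⁴ + 9⁴ + 2⁴ + 9⁴ = 13139
13139 → 1⁴ + 3⁴ + 1⁴ + 3⁴ + 9⁴ = 6725
6725 → 6⁴ + 7⁴ + 2⁴ + 5⁴ = 4338
4338 → 4⁴ + 3⁴ + 3⁴ + 8⁴ = 4514
4514 → 4⁴ + 5⁴ + 1⁴ + 4⁴ = 1138
1138 → 1⁴ + 1⁴ + 3⁴ + 8⁴ = 4179
4179 → 4⁴ + 1⁴ + 7⁴ + 9⁴ = 9219
9219 → 9⁴ + 2⁴ + 1⁴ + 9⁴ = 13139  — 13139 already appeared earlier.

13139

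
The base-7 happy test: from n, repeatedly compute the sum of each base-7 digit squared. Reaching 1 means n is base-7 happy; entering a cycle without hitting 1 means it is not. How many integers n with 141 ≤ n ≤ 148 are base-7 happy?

1

141: 141 → 41 → 61 → 27 → 45 → 45  — not base-7 happy
142: 142 → 44 → 40 → 50 → 2 → 4 → 16 → 8 → 2  — not base-7 happy
143: 143 → 49 → 1  — base-7 happy
144: 144 → 56 → 2 → 4 → 16 → 8 → 2  — not base-7 happy
145: 145 → 65 → 9 → 5 → 25 → 25  — not base-7 happy
146: 146 → 76 → 46 → 52 → 10 → 10  — not base-7 happy
147: 147 → 9 → 5 → 25 → 25  — not base-7 happy
148: 148 → 10 → 10  — not base-7 happy
base-7 happy: 143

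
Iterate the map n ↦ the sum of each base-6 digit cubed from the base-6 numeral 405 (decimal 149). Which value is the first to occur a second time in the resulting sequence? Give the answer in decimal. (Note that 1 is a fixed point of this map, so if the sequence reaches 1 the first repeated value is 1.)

1

149 = (4,0,5)_6 → 4³ + 0³ + 5³ = 64 + 0 + 125 = 189
189 = (5,1,3)_6 → 5³ + 1³ + 3³ = 125 + 1 + 27 = 153
153 = (4,1,3)_6 → 4³ + 1³ + 3³ = 64 + 1 + 27 = 92
92 = (2,3,2)_6 → 2³ + 3³ + 2³ = 8 + 27 + 8 = 43
43 = (1,1,1)_6 → 1³ + 1³ + 1³ = 1 + 1 + 1 = 3
3 = (3)_6 → 3³ = 27
27 = (4,3)_6 → 4³ + 3³ = 64 + 27 = 91
91 = (2,3,1)_6 → 2³ + 3³ + 1³ = 8 + 27 + 1 = 36
36 = (1,0,0)_6 → 1³ + 0³ + 0³ = 1 + 0 + 0 = 1  — reached the fixed point 1.
1 → 1, so 1 is the first repeated value.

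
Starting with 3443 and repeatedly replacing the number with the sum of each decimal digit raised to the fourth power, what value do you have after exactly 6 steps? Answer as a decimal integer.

9603

3443 → 3⁴ + 4⁴ + 4⁴ + 3⁴ = 81 + 256 + 256 + 81 = 674
674 → 6⁴ + 7⁴ + 4⁴ = 1296 + 2401 + 256 = 3953
3953 → 3⁴ + 9⁴ + 5⁴ + 3⁴ = 81 + 6561 + 625 + 81 = 7348
7348 → 7⁴ + 3⁴ + 4⁴ + 8⁴ = 2401 + 81 + 256 + 4096 = 6834
6834 → 6⁴ + 8⁴ + 3⁴ + 4⁴ = 1296 + 4096 + 81 + 256 = 5729
5729 → 5⁴ + 7⁴ + 2⁴ + 9⁴ = 625 + 2401 + 16 + 6561 = 9603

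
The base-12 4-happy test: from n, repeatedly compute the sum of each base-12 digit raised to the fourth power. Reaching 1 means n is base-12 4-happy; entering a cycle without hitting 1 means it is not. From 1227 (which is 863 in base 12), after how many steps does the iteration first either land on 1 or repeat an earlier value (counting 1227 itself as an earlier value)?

14

1227 = (8,6,3)_12 → 8⁴ + 6⁴ + 3⁴ = 5473
5473 = (3,2,0,1)_12 → 3⁴ + 2⁴ + 0⁴ + 1⁴ = 98
98 = (8,2)_12 → 8⁴ + 2⁴ = 4112
4112 = (2,4,6,8)_12 → 2⁴ + 4⁴ + 6⁴ + 8⁴ = 5664
5664 = (3,3,4,0)_12 → 3⁴ + 3⁴ + 4⁴ + 0⁴ = 418
418 = (2,10,10)_12 → 2⁴ + 10⁴ + 10⁴ = 20016
20016 = (11,7,0,0)_12 → 11⁴ + 7⁴ + 0⁴ + 0⁴ = 17042
17042 = (9,10,4,2)_12 → 9⁴ + 10⁴ + 4⁴ + 2⁴ = 16833
16833 = (9,8,10,9)_12 → 9⁴ + 8⁴ + 10⁴ + 9⁴ = 27218
27218 = (1,3,9,0,2)_12 → 1⁴ + 3⁴ + 9⁴ + 0⁴ + 2⁴ = 6659
6659 = (3,10,2,11)_12 → 3⁴ + 10⁴ + 2⁴ + 11⁴ = 24738
24738 = (1,2,3,9,6)_12 → 1⁴ + 2⁴ + 3⁴ + 9⁴ + 6⁴ = 7955
7955 = (4,7,2,11)_12 → 4⁴ + 7⁴ + 2⁴ + 11⁴ = 17314
17314 = (10,0,2,10)_12 → 10⁴ + 0⁴ + 2⁴ + 10⁴ = 20016  — 20016 repeats.
That took 14 steps.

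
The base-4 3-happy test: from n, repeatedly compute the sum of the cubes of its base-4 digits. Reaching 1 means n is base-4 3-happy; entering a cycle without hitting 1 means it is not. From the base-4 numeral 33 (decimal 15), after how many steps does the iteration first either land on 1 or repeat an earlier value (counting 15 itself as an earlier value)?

15 = (3,3)_4 → 3³ + 3³ = 54
54 = (3,1,2)_4 → 3³ + 1³ + 2³ = 36
36 = (2,1,0)_4 → 2³ + 1³ + 0³ = 9
9 = (2,1)_4 → 2³ + 1³ = 9  — 9 repeats.
That took 4 steps.

4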